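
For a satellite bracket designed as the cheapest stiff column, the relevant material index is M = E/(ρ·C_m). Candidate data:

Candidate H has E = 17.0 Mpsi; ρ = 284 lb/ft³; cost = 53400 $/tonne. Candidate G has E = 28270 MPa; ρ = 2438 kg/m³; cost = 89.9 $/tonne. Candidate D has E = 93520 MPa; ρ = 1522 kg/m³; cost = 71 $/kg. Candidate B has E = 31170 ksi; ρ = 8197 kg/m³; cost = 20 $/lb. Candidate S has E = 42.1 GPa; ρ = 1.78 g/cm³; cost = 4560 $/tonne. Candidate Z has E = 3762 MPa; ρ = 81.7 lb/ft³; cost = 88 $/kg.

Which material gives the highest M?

candidate G

Convert each candidate to consistent units, then evaluate M:
  candidate H: E = 117.2 GPa, ρ = 4549 kg/m³, cost = 53.40 $/kg
  candidate G: E = 28.27 GPa, ρ = 2438 kg/m³, cost = 0.08990 $/kg
  candidate D: E = 93.52 GPa, ρ = 1522 kg/m³, cost = 71.00 $/kg
  candidate B: E = 214.9 GPa, ρ = 8197 kg/m³, cost = 44.09 $/kg
  candidate S: E = 42.10 GPa, ρ = 1780 kg/m³, cost = 4.560 $/kg
  candidate Z: E = 3.762 GPa, ρ = 1309 kg/m³, cost = 88.00 $/kg
  candidate G: M = 129 MN·m per $
  candidate S: M = 5.19 MN·m per $
  candidate D: M = 0.865 MN·m per $
  candidate B: M = 0.595 MN·m per $
  candidate H: M = 0.482 MN·m per $
  candidate Z: M = 0.0327 MN·m per $
Candidate G has the largest M.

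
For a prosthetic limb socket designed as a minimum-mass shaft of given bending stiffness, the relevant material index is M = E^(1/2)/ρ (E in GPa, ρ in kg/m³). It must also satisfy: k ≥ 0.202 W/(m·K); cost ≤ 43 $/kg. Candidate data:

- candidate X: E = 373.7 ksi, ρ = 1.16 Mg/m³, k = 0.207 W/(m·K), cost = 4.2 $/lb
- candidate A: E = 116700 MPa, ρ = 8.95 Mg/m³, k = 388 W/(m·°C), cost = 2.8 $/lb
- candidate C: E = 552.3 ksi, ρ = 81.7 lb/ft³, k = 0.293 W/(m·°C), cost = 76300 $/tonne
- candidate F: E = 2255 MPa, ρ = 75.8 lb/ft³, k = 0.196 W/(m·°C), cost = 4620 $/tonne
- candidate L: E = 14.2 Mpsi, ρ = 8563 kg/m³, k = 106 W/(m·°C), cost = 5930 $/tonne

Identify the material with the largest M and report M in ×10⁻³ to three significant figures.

Screen on constraints: k ≥ 0.202 W/(m·K); cost ≤ 43 $/kg. Survivors: candidate X, candidate A, candidate L.
Convert each candidate to consistent units, then evaluate M:
  candidate X: E = 2.577 GPa, ρ = 1160 kg/m³
  candidate A: E = 116.7 GPa, ρ = 8950 kg/m³
  candidate L: E = 97.91 GPa, ρ = 8563 kg/m³
  candidate X: M = 1.38×10⁻³
  candidate A: M = 1.21×10⁻³
  candidate L: M = 1.16×10⁻³
Candidate X ranks first.

candidate X, M = 1.38×10⁻³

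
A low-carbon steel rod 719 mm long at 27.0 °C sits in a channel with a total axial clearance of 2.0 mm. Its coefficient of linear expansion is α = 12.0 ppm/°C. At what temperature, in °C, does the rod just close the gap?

α·L₀·ΔT = 2.0 mm ⇒ ΔT = 2.0 / (12.0×10⁻⁶ × 719.0) = 231.8 K.
T = 27.0 + 231.8 = 258.8 °C.

259 °C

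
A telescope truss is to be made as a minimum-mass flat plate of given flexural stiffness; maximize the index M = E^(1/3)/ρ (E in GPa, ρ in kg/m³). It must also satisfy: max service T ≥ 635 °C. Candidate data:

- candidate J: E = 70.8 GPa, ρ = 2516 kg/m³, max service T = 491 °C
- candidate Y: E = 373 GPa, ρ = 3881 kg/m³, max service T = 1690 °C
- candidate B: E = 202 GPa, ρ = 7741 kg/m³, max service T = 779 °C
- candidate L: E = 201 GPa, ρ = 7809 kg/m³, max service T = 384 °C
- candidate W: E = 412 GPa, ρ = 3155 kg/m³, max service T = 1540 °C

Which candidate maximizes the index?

Screen on constraints: max service T ≥ 635 °C. Survivors: candidate Y, candidate B, candidate W.
Per-candidate index values:
  candidate W: M = 2.36×10⁻³
  candidate Y: M = 1.85×10⁻³
  candidate B: M = 0.758×10⁻³
Candidate W has the largest M.

candidate W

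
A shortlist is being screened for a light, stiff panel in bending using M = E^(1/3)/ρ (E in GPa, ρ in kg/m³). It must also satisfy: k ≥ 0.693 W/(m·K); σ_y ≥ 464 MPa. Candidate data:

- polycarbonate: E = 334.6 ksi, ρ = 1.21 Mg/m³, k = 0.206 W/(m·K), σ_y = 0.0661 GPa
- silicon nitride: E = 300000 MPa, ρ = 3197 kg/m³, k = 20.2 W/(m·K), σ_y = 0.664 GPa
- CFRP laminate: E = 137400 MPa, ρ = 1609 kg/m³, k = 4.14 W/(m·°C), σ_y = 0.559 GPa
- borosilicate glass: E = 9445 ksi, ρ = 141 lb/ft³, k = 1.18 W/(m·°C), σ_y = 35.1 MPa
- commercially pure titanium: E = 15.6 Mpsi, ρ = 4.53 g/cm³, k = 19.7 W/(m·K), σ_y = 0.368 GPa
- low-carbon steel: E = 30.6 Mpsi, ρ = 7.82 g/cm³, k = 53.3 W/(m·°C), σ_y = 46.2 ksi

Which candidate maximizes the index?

Screen on constraints: k ≥ 0.693 W/(m·K); σ_y ≥ 464 MPa. Survivors: silicon nitride, CFRP laminate.
Normalizing units and computing the index:
  silicon nitride: E = 300.0 GPa, ρ = 3197 kg/m³
  CFRP laminate: E = 137.4 GPa, ρ = 1609 kg/m³
  CFRP laminate: M = 3.21×10⁻³
  silicon nitride: M = 2.09×10⁻³
CFRP laminate ranks first.

CFRP laminate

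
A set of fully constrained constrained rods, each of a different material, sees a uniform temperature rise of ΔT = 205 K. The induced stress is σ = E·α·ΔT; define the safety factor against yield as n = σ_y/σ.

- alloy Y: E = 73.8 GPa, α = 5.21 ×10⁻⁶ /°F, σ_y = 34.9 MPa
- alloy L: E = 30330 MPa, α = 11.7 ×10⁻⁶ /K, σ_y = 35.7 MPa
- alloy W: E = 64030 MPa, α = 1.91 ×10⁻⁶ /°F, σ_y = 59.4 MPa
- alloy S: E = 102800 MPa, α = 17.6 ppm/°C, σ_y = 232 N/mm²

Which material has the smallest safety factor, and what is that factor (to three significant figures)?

alloy Y, n = 0.246

Converting E to GPa, α to ×10⁻⁶/K, σ_y to MPa, then σ and n for each:
  alloy Y: E = 73.80, α = 9.38, σ_y = 34.90 → σ = 142 MPa, n = 0.246
  alloy L: E = 30.33, α = 11.7, σ_y = 35.70 → σ = 72.7 MPa, n = 0.491
  alloy W: E = 64.03, α = 3.44, σ_y = 59.40 → σ = 45.1 MPa, n = 1.32
  alloy S: E = 102.8, α = 17.6, σ_y = 232.0 → σ = 371 MPa, n = 0.626
Alloy Y has the lowest safety factor, n = 0.246.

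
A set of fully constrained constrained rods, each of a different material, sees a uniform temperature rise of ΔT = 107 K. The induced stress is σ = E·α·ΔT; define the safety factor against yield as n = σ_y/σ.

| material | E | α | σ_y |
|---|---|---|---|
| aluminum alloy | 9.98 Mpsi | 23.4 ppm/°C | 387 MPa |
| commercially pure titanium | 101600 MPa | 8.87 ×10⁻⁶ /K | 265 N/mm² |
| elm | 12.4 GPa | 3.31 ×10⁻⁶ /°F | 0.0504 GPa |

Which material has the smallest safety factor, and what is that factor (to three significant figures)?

Converting E to GPa, α to ×10⁻⁶/K, σ_y to MPa, then σ and n for each:
  aluminum alloy: E = 68.81, α = 23.4, σ_y = 387.0 → σ = 172 MPa, n = 2.25
  commercially pure titanium: E = 101.6, α = 8.87, σ_y = 265.0 → σ = 96.4 MPa, n = 2.75
  elm: E = 12.40, α = 5.96, σ_y = 50.40 → σ = 7.91 MPa, n = 6.38
Aluminum alloy has the lowest safety factor, n = 2.25.

aluminum alloy, n = 2.25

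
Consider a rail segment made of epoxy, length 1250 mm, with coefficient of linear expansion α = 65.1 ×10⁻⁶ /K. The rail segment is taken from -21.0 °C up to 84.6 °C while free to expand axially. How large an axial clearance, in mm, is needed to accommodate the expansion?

ΔT = 84.6 − (-21.0) = 105.6 K.
ΔL = α·L₀·ΔT = 65.1×10⁻⁶ × 1250 mm × 105.6 K = 8.59 mm.

8.59 mm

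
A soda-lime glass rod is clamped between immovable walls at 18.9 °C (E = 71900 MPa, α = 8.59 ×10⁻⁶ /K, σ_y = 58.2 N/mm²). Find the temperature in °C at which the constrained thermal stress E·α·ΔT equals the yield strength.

113 °C

E = 71900 MPa = 71.90 GPa.
σ_y = 58.2 N/mm² = 58.20 MPa.
E·α·ΔT = 58.20 MPa ⇒ ΔT = 58.20 / (71.90×10³ × 8.59×10⁻⁶) = 94.23 K.
T = 18.9 + 94.23 = 113.1 °C.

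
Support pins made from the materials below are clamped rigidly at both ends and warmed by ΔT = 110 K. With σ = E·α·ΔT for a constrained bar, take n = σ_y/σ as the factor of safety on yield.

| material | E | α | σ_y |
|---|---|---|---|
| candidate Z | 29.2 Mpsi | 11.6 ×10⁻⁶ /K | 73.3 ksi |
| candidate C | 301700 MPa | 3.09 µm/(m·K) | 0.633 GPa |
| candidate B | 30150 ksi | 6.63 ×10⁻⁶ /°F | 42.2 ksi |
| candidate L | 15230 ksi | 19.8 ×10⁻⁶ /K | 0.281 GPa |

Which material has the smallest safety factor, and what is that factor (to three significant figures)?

Per material, after unit conversion:
  candidate Z: E = 201.3, α = 11.6, σ_y = 505.4 → σ = 257 MPa, n = 1.97
  candidate C: E = 301.7, α = 3.09, σ_y = 633.0 → σ = 103 MPa, n = 6.17
  candidate B: E = 207.9, α = 11.9, σ_y = 291.0 → σ = 273 MPa, n = 1.07
  candidate L: E = 105.0, α = 19.8, σ_y = 281.0 → σ = 229 MPa, n = 1.23
Candidate B has the lowest safety factor, n = 1.07.

candidate B, n = 1.07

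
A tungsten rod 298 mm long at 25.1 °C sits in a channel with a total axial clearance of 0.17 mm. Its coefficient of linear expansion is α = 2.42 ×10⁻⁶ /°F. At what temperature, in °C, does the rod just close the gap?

156 °C

α = 2.42×10⁻⁶/°F × 9/5 = 4.36×10⁻⁶/K.
α·L₀·ΔT = 0.17 mm ⇒ ΔT = 0.17 / (4.36×10⁻⁶ × 298.0) = 131.0 K.
T = 25.1 + 131.0 = 156.1 °C.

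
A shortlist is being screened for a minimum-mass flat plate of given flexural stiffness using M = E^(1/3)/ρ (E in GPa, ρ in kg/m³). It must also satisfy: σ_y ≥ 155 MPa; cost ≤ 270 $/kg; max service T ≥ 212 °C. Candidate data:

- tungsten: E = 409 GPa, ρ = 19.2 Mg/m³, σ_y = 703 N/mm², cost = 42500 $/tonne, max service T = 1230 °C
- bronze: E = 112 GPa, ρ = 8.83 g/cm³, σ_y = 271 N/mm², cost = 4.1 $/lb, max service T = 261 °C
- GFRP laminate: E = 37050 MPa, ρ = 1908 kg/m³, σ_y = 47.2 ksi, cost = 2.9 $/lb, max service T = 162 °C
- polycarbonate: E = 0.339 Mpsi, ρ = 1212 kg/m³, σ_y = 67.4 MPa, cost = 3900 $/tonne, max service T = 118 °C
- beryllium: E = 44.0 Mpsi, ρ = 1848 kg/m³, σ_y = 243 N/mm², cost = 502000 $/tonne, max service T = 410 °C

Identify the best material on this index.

bronze

Screen on constraints: σ_y ≥ 155 MPa; cost ≤ 270 $/kg; max service T ≥ 212 °C. Survivors: tungsten, bronze.
Convert each candidate to consistent units, then evaluate M:
  tungsten: E = 409.0 GPa, ρ = 19200 kg/m³
  bronze: E = 112.0 GPa, ρ = 8830 kg/m³
  bronze: M = 0.546×10⁻³
  tungsten: M = 0.387×10⁻³
Highest index: bronze.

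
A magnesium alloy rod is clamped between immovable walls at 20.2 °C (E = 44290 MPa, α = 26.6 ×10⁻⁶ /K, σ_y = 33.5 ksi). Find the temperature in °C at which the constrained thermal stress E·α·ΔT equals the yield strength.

E = 44290 MPa = 44.29 GPa.
σ_y = 33.5 ksi = 231.0 MPa.
E·α·ΔT = 231.0 MPa ⇒ ΔT = 231.0 / (44.29×10³ × 26.6×10⁻⁶) = 196.1 K.
T = 20.2 + 196.1 = 216.3 °C.

216 °C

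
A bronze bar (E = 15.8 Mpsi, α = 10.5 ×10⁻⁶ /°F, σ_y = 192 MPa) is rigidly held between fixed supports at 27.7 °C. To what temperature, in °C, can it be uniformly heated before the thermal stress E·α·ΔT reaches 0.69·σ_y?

92.0 °C

E = 15.8 Mpsi = 108.9 GPa.
α = 10.5×10⁻⁶/°F × 9/5 = 18.9×10⁻⁶/K.
E·α·ΔT = 132.5 MPa ⇒ ΔT = 132.5 / (108.9×10³ × 18.9×10⁻⁶) = 64.34 K.
T = 27.7 + 64.34 = 92.04 °C.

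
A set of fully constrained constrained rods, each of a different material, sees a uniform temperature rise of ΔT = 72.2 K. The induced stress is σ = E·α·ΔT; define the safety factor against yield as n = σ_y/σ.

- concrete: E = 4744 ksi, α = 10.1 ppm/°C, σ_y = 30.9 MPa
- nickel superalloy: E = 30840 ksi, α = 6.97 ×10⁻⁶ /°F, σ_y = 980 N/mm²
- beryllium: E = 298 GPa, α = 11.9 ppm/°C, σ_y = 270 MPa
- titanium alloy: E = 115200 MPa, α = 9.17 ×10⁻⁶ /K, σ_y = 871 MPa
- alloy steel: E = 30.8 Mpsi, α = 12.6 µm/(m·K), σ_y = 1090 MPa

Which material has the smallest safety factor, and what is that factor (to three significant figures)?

In consistent units (E in GPa, α in ×10⁻⁶/K, σ_y in MPa):
  concrete: E = 32.71, α = 10.1, σ_y = 30.90 → σ = 23.9 MPa, n = 1.30
  nickel superalloy: E = 212.6, α = 12.5, σ_y = 980.0 → σ = 193 MPa, n = 5.09
  beryllium: E = 298.0, α = 11.9, σ_y = 270.0 → σ = 256 MPa, n = 1.05
  titanium alloy: E = 115.2, α = 9.17, σ_y = 871.0 → σ = 76.3 MPa, n = 11.4
  alloy steel: E = 212.4, α = 12.6, σ_y = 1090 → σ = 193 MPa, n = 5.64
The minimum is beryllium at n = 1.05.

beryllium, n = 1.05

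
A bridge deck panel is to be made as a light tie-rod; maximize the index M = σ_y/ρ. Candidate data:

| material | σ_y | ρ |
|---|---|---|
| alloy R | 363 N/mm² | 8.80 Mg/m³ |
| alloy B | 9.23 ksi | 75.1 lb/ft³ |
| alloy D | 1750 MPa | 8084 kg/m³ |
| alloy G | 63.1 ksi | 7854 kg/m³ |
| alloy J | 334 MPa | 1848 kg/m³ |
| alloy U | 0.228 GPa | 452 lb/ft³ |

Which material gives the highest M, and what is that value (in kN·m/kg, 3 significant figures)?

After converting to SI:
  alloy R: σ_y = 363.0 MPa, ρ = 8800 kg/m³
  alloy B: σ_y = 63.64 MPa, ρ = 1203 kg/m³
  alloy D: σ_y = 1750 MPa, ρ = 8084 kg/m³
  alloy G: σ_y = 435.1 MPa, ρ = 7854 kg/m³
  alloy J: σ_y = 334.0 MPa, ρ = 1848 kg/m³
  alloy U: σ_y = 228.0 MPa, ρ = 7240 kg/m³
  alloy D: M = 216 kN·m/kg
  alloy J: M = 181 kN·m/kg
  alloy G: M = 55.4 kN·m/kg
  alloy B: M = 52.9 kN·m/kg
  alloy R: M = 41.2 kN·m/kg
  alloy U: M = 31.5 kN·m/kg
Highest index: alloy D.

alloy D, M = 216 kN·m/kg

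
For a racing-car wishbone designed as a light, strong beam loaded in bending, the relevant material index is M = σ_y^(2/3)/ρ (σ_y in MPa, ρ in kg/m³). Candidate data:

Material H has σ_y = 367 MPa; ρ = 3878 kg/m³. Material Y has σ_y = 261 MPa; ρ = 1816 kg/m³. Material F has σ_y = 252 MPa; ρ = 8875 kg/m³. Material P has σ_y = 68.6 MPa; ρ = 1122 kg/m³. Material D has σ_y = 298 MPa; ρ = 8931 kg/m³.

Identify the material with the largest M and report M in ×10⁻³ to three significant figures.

material Y, M = 22.5×10⁻³

Evaluate M for each candidate:
  material Y: M = 22.5×10⁻³
  material P: M = 14.9×10⁻³
  material H: M = 13.2×10⁻³
  material D: M = 5.00×10⁻³
  material F: M = 4.50×10⁻³
Material Y ranks first.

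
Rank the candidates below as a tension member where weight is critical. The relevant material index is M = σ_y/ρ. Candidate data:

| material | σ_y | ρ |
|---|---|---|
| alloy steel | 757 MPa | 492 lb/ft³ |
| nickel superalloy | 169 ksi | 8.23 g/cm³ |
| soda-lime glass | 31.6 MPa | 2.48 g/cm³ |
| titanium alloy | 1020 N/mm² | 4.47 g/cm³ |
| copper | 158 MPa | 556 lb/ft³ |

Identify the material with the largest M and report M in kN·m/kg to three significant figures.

titanium alloy, M = 228 kN·m/kg

Convert each candidate to consistent units, then evaluate M:
  alloy steel: σ_y = 757.0 MPa, ρ = 7881 kg/m³
  nickel superalloy: σ_y = 1165 MPa, ρ = 8230 kg/m³
  soda-lime glass: σ_y = 31.60 MPa, ρ = 2480 kg/m³
  titanium alloy: σ_y = 1020 MPa, ρ = 4470 kg/m³
  copper: σ_y = 158.0 MPa, ρ = 8906 kg/m³
  titanium alloy: M = 228 kN·m/kg
  nickel superalloy: M = 142 kN·m/kg
  alloy steel: M = 96.1 kN·m/kg
  copper: M = 17.7 kN·m/kg
  soda-lime glass: M = 12.7 kN·m/kg
The maximum is for titanium alloy.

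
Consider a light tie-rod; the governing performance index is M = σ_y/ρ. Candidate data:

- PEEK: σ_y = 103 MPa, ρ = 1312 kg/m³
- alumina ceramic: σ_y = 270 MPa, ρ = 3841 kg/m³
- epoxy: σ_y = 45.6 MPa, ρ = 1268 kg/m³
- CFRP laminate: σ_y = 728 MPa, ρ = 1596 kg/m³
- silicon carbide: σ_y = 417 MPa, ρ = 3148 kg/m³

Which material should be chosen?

CFRP laminate

Per-candidate index values:
  CFRP laminate: M = 456 kN·m/kg
  silicon carbide: M = 132 kN·m/kg
  PEEK: M = 78.5 kN·m/kg
  alumina ceramic: M = 70.3 kN·m/kg
  epoxy: M = 36.0 kN·m/kg
The maximum is for CFRP laminate.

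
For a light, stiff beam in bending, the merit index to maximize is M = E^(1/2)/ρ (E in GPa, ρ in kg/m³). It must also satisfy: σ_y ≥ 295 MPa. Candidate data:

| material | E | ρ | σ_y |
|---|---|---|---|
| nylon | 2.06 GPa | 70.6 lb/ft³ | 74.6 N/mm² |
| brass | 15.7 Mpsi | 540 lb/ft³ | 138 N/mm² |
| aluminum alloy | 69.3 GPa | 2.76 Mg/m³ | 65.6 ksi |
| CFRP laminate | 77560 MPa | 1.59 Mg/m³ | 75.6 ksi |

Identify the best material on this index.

CFRP laminate

Screen on constraints: σ_y ≥ 295 MPa. Survivors: aluminum alloy, CFRP laminate.
Putting every candidate on a common basis:
  aluminum alloy: E = 69.30 GPa, ρ = 2760 kg/m³
  CFRP laminate: E = 77.56 GPa, ρ = 1590 kg/m³
  CFRP laminate: M = 5.54×10⁻³
  aluminum alloy: M = 3.02×10⁻³
Highest index: CFRP laminate.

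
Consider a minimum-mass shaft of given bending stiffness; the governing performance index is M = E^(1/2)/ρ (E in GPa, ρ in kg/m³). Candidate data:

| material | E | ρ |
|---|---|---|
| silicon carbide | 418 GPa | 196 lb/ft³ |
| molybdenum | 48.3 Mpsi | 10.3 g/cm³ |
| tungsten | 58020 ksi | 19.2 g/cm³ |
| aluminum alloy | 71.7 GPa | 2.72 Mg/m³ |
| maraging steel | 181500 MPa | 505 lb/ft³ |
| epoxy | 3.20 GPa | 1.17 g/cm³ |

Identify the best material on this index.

silicon carbide

Convert each candidate to consistent units, then evaluate M:
  silicon carbide: E = 418.0 GPa, ρ = 3140 kg/m³
  molybdenum: E = 333.0 GPa, ρ = 10300 kg/m³
  tungsten: E = 400.0 GPa, ρ = 19200 kg/m³
  aluminum alloy: E = 71.70 GPa, ρ = 2720 kg/m³
  maraging steel: E = 181.5 GPa, ρ = 8089 kg/m³
  epoxy: E = 3.200 GPa, ρ = 1170 kg/m³
  silicon carbide: M = 6.51×10⁻³
  aluminum alloy: M = 3.11×10⁻³
  molybdenum: M = 1.77×10⁻³
  maraging steel: M = 1.67×10⁻³
  epoxy: M = 1.53×10⁻³
  tungsten: M = 1.04×10⁻³
Highest index: silicon carbide.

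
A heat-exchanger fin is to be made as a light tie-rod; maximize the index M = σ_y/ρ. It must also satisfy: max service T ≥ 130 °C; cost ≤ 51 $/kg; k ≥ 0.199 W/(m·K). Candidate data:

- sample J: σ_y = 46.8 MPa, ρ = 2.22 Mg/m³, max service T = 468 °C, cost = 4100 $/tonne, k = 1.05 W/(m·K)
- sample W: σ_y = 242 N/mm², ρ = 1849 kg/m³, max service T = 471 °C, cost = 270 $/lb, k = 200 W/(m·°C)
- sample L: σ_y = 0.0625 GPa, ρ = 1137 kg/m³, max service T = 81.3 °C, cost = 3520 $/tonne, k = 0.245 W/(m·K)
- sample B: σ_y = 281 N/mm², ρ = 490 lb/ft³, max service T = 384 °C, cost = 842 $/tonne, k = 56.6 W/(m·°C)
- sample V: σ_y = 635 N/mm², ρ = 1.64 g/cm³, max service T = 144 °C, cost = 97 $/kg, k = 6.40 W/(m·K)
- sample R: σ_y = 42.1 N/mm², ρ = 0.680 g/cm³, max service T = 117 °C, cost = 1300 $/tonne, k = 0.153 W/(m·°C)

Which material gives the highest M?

sample B

Screen on constraints: max service T ≥ 130 °C; cost ≤ 51 $/kg; k ≥ 0.199 W/(m·K). Survivors: sample J, sample B.
In SI units:
  sample J: σ_y = 46.80 MPa, ρ = 2220 kg/m³
  sample B: σ_y = 281.0 MPa, ρ = 7849 kg/m³
  sample B: M = 35.8 kN·m/kg
  sample J: M = 21.1 kN·m/kg
Sample B has the largest M.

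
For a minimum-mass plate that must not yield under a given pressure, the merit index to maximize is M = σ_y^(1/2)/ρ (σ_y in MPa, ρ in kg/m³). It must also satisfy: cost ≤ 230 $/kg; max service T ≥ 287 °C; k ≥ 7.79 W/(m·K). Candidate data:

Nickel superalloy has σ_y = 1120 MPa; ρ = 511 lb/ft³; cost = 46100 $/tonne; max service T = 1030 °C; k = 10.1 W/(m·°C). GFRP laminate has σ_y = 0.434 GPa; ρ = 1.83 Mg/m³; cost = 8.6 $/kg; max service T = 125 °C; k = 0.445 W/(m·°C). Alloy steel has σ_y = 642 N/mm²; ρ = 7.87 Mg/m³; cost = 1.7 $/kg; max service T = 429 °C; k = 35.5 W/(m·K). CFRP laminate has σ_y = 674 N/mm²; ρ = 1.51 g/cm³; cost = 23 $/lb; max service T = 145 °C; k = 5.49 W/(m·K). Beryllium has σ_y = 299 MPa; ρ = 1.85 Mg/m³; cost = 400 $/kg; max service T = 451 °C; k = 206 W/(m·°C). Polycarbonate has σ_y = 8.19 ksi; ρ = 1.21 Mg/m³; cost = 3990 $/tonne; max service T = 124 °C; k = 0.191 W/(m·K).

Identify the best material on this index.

nickel superalloy

Screen on constraints: cost ≤ 230 $/kg; max service T ≥ 287 °C; k ≥ 7.79 W/(m·K). Survivors: nickel superalloy, alloy steel.
Normalizing units and computing the index:
  nickel superalloy: σ_y = 1120 MPa, ρ = 8185 kg/m³
  alloy steel: σ_y = 642.0 MPa, ρ = 7870 kg/m³
  nickel superalloy: M = 4.09×10⁻³
  alloy steel: M = 3.22×10⁻³
The maximum is for nickel superalloy.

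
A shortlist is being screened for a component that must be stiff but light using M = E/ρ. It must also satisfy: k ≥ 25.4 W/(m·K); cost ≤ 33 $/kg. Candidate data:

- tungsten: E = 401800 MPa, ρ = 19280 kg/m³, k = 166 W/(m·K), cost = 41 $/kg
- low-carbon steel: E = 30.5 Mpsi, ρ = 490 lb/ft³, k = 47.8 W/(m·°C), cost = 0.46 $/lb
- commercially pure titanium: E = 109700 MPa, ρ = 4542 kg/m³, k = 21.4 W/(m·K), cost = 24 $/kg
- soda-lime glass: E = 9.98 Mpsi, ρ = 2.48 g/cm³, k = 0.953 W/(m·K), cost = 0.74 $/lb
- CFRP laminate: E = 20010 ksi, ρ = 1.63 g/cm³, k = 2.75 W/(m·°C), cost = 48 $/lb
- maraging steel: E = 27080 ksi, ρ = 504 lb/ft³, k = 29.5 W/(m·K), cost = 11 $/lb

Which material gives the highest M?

low-carbon steel

Screen on constraints: k ≥ 25.4 W/(m·K); cost ≤ 33 $/kg. Survivors: low-carbon steel, maraging steel.
Convert each candidate to consistent units, then evaluate M:
  low-carbon steel: E = 210.3 GPa, ρ = 7849 kg/m³
  maraging steel: E = 186.7 GPa, ρ = 8073 kg/m³
  low-carbon steel: M = 26.8 MN·m/kg
  maraging steel: M = 23.1 MN·m/kg
Low-carbon steel has the largest M.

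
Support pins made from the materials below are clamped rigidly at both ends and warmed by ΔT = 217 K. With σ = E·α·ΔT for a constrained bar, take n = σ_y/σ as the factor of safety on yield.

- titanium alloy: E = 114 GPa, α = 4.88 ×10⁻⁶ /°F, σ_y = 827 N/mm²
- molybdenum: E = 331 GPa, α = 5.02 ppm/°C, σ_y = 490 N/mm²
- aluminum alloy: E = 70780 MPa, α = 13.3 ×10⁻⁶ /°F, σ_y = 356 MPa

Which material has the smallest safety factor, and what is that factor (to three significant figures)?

Converting E to GPa, α to ×10⁻⁶/K, σ_y to MPa, then σ and n for each:
  titanium alloy: E = 114.0, α = 8.78, σ_y = 827.0 → σ = 217 MPa, n = 3.81
  molybdenum: E = 331.0, α = 5.02, σ_y = 490.0 → σ = 361 MPa, n = 1.36
  aluminum alloy: E = 70.78, α = 23.9, σ_y = 356.0 → σ = 368 MPa, n = 0.968
The minimum is aluminum alloy at n = 0.968.

aluminum alloy, n = 0.968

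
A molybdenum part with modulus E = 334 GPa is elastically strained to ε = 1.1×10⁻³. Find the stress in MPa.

367 MPa

σ = E·ε = 334000 MPa × 1.1×10⁻³ = 367 MPa.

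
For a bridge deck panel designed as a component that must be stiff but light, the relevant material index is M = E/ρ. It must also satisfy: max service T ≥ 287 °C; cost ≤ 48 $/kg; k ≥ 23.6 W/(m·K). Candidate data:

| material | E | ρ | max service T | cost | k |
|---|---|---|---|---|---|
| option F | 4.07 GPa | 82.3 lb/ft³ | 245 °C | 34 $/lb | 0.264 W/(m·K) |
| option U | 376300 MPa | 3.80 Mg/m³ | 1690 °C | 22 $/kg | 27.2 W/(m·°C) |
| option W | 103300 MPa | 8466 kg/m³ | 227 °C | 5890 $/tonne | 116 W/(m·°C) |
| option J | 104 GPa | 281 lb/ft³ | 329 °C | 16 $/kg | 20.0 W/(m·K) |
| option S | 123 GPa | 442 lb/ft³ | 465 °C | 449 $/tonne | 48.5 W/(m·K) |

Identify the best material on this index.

option U

Screen on constraints: max service T ≥ 287 °C; cost ≤ 48 $/kg; k ≥ 23.6 W/(m·K). Survivors: option U, option S.
After converting to SI:
  option U: E = 376.3 GPa, ρ = 3800 kg/m³
  option S: E = 123.0 GPa, ρ = 7080 kg/m³
  option U: M = 99.0 MN·m/kg
  option S: M = 17.4 MN·m/kg
Option U has the largest M.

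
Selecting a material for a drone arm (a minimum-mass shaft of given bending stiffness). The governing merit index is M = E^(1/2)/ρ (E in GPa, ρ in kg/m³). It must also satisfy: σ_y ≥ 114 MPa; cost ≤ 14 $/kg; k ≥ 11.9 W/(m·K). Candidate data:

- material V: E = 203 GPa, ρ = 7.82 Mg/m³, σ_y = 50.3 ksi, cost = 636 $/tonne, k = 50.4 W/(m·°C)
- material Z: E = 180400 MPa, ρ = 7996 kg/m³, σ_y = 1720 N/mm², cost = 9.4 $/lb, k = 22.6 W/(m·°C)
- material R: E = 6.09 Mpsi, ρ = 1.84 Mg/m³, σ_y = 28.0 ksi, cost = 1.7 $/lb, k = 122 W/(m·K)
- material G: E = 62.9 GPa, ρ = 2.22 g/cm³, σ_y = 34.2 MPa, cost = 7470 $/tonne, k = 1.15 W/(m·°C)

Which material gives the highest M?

material R

Screen on constraints: σ_y ≥ 114 MPa; cost ≤ 14 $/kg; k ≥ 11.9 W/(m·K). Survivors: material V, material R.
After converting to SI:
  material V: E = 203.0 GPa, ρ = 7820 kg/m³
  material R: E = 41.99 GPa, ρ = 1840 kg/m³
  material R: M = 3.52×10⁻³
  material V: M = 1.82×10⁻³
The maximum is for material R.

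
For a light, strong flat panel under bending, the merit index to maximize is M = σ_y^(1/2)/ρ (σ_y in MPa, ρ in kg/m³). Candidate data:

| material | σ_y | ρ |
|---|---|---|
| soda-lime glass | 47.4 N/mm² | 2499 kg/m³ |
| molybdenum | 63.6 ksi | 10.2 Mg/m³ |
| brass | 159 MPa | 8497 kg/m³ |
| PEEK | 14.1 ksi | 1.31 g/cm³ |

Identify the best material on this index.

PEEK

In SI units:
  soda-lime glass: σ_y = 47.40 MPa, ρ = 2499 kg/m³
  molybdenum: σ_y = 438.5 MPa, ρ = 10200 kg/m³
  brass: σ_y = 159.0 MPa, ρ = 8497 kg/m³
  PEEK: σ_y = 97.22 MPa, ρ = 1310 kg/m³
  PEEK: M = 7.53×10⁻³
  soda-lime glass: M = 2.76×10⁻³
  molybdenum: M = 2.05×10⁻³
  brass: M = 1.48×10⁻³
Highest index: PEEK.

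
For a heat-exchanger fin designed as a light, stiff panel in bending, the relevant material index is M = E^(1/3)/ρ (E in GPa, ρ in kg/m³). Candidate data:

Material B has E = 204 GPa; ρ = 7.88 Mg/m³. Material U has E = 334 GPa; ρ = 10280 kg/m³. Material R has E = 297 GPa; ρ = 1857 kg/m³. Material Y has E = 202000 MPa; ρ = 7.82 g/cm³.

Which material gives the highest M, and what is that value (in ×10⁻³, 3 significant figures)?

In SI units:
  material B: E = 204.0 GPa, ρ = 7880 kg/m³
  material U: E = 334.0 GPa, ρ = 10280 kg/m³
  material R: E = 297.0 GPa, ρ = 1857 kg/m³
  material Y: E = 202.0 GPa, ρ = 7820 kg/m³
  material R: M = 3.59×10⁻³
  material Y: M = 0.750×10⁻³
  material B: M = 0.747×10⁻³
  material U: M = 0.675×10⁻³
Highest index: material R.

material R, M = 3.59×10⁻³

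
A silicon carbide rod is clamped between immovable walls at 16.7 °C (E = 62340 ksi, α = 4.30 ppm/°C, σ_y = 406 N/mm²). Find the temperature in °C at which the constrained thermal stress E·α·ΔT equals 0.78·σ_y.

E = 62340 ksi = 429.8 GPa.
σ_y = 406 N/mm² = 406.0 MPa.
E·α·ΔT = 316.7 MPa ⇒ ΔT = 316.7 / (429.8×10³ × 4.30×10⁻⁶) = 171.3 K.
T = 16.7 + 171.3 = 188.0 °C.

188 °C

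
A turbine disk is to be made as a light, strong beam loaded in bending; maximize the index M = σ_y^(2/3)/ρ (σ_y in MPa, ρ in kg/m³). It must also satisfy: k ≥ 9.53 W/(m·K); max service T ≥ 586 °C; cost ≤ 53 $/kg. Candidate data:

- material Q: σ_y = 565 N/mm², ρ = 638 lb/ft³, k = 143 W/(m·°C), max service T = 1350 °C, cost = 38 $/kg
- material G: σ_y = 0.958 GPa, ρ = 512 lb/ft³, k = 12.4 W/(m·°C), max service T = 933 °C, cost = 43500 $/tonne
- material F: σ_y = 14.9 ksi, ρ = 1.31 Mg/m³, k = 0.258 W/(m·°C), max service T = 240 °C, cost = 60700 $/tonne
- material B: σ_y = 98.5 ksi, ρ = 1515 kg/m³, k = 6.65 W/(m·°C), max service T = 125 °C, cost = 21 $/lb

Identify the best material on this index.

material G

Screen on constraints: k ≥ 9.53 W/(m·K); max service T ≥ 586 °C; cost ≤ 53 $/kg. Survivors: material Q, material G.
After converting to SI:
  material Q: σ_y = 565.0 MPa, ρ = 10220 kg/m³
  material G: σ_y = 958.0 MPa, ρ = 8201 kg/m³
  material G: M = 11.8×10⁻³
  material Q: M = 6.69×10⁻³
The maximum is for material G.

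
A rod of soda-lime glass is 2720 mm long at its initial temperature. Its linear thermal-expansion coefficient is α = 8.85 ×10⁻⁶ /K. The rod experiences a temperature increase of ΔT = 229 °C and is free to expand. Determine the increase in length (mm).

ΔL = α·L₀·ΔT = 8.85×10⁻⁶ × 2720 mm × 229.0 K = 5.51 mm.

5.51 mm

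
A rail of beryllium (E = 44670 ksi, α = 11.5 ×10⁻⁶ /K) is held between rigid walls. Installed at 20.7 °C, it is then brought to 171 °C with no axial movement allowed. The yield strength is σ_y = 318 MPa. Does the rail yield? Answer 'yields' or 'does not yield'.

E = 44670 ksi = 308.0 GPa.
ΔT = 150.3 K. Constrained thermal stress σ = E·α·ΔT = 308.0×10³ MPa × 11.5×10⁻⁶ × 150.3 = 532 MPa (compressive).
Compare to σ_y = 318 MPa: σ ≥ σ_y, so it yields.

yields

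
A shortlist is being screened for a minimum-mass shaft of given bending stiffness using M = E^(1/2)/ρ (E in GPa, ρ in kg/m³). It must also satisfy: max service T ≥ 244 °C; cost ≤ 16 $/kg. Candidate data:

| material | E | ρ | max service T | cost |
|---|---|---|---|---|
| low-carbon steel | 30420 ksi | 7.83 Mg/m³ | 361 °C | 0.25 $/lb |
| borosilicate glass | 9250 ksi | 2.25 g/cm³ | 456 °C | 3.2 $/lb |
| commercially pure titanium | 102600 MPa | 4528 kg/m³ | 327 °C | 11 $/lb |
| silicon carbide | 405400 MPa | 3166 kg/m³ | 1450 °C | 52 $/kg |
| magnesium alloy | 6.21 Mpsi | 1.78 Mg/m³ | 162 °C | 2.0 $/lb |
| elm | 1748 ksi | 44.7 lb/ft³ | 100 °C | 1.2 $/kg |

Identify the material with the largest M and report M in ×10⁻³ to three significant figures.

Screen on constraints: max service T ≥ 244 °C; cost ≤ 16 $/kg. Survivors: low-carbon steel, borosilicate glass.
Putting every candidate on a common basis:
  low-carbon steel: E = 209.7 GPa, ρ = 7830 kg/m³
  borosilicate glass: E = 63.78 GPa, ρ = 2250 kg/m³
  borosilicate glass: M = 3.55×10⁻³
  low-carbon steel: M = 1.85×10⁻³
Highest index: borosilicate glass.

borosilicate glass, M = 3.55×10⁻³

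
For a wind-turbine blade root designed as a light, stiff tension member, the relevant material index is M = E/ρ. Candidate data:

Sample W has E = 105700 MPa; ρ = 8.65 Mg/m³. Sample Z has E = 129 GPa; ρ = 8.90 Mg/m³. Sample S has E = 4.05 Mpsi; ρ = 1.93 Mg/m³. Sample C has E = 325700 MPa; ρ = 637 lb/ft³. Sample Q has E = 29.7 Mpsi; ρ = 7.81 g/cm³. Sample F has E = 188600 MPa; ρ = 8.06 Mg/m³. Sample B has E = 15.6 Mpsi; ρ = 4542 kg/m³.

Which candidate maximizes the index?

sample C

After converting to SI:
  sample W: E = 105.7 GPa, ρ = 8650 kg/m³
  sample Z: E = 129.0 GPa, ρ = 8900 kg/m³
  sample S: E = 27.92 GPa, ρ = 1930 kg/m³
  sample C: E = 325.7 GPa, ρ = 10200 kg/m³
  sample Q: E = 204.8 GPa, ρ = 7810 kg/m³
  sample F: E = 188.6 GPa, ρ = 8060 kg/m³
  sample B: E = 107.6 GPa, ρ = 4542 kg/m³
  sample C: M = 31.9 MN·m/kg
  sample Q: M = 26.2 MN·m/kg
  sample B: M = 23.7 MN·m/kg
  sample F: M = 23.4 MN·m/kg
  sample Z: M = 14.5 MN·m/kg
  sample S: M = 14.5 MN·m/kg
  sample W: M = 12.2 MN·m/kg
The maximum is for sample C.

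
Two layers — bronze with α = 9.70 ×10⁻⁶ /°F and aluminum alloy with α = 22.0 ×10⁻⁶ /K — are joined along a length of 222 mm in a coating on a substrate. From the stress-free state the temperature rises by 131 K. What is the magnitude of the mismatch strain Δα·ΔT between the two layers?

bronze: α = 9.70×10⁻⁶/°F × 9/5 = 17.5×10⁻⁶/K.
Δα = |17.5 − 22.0|×10⁻⁶/K = 4.54×10⁻⁶/K.
Mismatch strain = Δα·ΔT = 4.54×10⁻⁶ × 131.0 = 5.95×10⁻⁴.

5.95×10⁻⁴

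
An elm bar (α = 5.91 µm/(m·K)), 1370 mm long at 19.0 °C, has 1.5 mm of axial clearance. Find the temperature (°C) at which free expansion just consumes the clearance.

α·L₀·ΔT = 1.5 mm ⇒ ΔT = 1.5 / (5.91×10⁻⁶ × 1370.0) = 185.3 K.
T = 19.0 + 185.3 = 204.3 °C.

204 °C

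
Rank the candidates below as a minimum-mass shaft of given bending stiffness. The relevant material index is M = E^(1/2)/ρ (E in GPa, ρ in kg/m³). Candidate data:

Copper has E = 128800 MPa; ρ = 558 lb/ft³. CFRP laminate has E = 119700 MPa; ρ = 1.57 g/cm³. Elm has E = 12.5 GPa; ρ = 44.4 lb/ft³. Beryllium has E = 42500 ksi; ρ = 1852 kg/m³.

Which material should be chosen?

beryllium

In SI units:
  copper: E = 128.8 GPa, ρ = 8938 kg/m³
  CFRP laminate: E = 119.7 GPa, ρ = 1570 kg/m³
  elm: E = 12.50 GPa, ρ = 711.2 kg/m³
  beryllium: E = 293.0 GPa, ρ = 1852 kg/m³
  beryllium: M = 9.24×10⁻³
  CFRP laminate: M = 6.97×10⁻³
  elm: M = 4.97×10⁻³
  copper: M = 1.27×10⁻³
Highest index: beryllium.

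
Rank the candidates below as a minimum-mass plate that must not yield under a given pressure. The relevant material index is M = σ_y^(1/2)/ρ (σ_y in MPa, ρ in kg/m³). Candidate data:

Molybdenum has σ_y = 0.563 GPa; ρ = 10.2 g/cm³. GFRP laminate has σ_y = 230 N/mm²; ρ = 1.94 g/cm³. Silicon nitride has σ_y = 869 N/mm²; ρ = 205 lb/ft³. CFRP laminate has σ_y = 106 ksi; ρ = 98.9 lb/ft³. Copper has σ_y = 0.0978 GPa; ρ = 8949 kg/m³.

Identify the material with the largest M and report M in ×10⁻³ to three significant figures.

Normalizing units and computing the index:
  molybdenum: σ_y = 563.0 MPa, ρ = 10200 kg/m³
  GFRP laminate: σ_y = 230.0 MPa, ρ = 1940 kg/m³
  silicon nitride: σ_y = 869.0 MPa, ρ = 3284 kg/m³
  CFRP laminate: σ_y = 730.8 MPa, ρ = 1584 kg/m³
  copper: σ_y = 97.80 MPa, ρ = 8949 kg/m³
  CFRP laminate: M = 17.1×10⁻³
  silicon nitride: M = 8.98×10⁻³
  GFRP laminate: M = 7.82×10⁻³
  molybdenum: M = 2.33×10⁻³
  copper: M = 1.11×10⁻³
The maximum is for CFRP laminate.

CFRP laminate, M = 17.1×10⁻³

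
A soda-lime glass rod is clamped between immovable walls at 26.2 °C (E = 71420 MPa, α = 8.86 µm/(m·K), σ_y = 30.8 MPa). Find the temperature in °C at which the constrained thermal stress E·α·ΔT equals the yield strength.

74.9 °C

E = 71420 MPa = 71.42 GPa.
E·α·ΔT = 30.80 MPa ⇒ ΔT = 30.80 / (71.42×10³ × 8.86×10⁻⁶) = 48.67 K.
T = 26.2 + 48.67 = 74.87 °C.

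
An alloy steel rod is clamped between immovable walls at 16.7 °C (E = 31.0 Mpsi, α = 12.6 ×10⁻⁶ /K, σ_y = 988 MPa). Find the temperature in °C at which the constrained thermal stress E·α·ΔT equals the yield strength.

E = 31.0 Mpsi = 213.7 GPa.
E·α·ΔT = 988.0 MPa ⇒ ΔT = 988.0 / (213.7×10³ × 12.6×10⁻⁶) = 366.9 K.
T = 16.7 + 366.9 = 383.6 °C.

384 °C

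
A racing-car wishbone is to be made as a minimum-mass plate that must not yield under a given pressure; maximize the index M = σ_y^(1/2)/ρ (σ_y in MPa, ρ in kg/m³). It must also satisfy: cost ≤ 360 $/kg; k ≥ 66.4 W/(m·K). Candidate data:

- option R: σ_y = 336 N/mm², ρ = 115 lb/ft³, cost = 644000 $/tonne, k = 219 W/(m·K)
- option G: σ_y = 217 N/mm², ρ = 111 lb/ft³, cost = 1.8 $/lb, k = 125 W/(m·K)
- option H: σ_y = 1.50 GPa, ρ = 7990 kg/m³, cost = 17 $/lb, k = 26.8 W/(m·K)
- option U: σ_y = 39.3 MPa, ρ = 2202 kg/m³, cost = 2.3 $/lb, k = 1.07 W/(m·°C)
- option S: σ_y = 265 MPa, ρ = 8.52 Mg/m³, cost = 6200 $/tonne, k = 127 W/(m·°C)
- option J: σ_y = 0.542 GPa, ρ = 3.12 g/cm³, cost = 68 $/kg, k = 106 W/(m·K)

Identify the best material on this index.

option G

Screen on constraints: cost ≤ 360 $/kg; k ≥ 66.4 W/(m·K). Survivors: option G, option S, option J.
Putting every candidate on a common basis:
  option G: σ_y = 217.0 MPa, ρ = 1778 kg/m³
  option S: σ_y = 265.0 MPa, ρ = 8520 kg/m³
  option J: σ_y = 542.0 MPa, ρ = 3120 kg/m³
  option G: M = 8.28×10⁻³
  option J: M = 7.46×10⁻³
  option S: M = 1.91×10⁻³
Option G ranks first.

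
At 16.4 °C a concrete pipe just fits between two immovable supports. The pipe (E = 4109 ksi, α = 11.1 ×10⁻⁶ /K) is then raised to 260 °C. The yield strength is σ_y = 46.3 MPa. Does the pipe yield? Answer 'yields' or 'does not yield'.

E = 4109 ksi = 28.33 GPa.
ΔT = 243.6 K. Constrained thermal stress σ = E·α·ΔT = 28.33×10³ MPa × 11.1×10⁻⁶ × 243.6 = 76.6 MPa (compressive).
Compare to σ_y = 46.3 MPa: σ ≥ σ_y, so it yields.

yields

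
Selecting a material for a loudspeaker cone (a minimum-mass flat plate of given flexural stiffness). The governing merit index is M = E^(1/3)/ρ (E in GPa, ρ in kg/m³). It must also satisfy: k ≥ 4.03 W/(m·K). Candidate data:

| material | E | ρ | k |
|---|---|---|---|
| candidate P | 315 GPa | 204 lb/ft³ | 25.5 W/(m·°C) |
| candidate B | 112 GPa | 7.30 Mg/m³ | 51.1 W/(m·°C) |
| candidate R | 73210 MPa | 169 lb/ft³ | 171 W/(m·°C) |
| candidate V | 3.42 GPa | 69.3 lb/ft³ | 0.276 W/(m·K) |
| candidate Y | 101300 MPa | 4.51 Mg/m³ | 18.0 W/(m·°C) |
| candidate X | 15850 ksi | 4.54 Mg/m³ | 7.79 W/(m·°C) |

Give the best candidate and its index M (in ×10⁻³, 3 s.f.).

Screen on constraints: k ≥ 4.03 W/(m·K). Survivors: candidate P, candidate B, candidate R, candidate Y, candidate X.
After converting to SI:
  candidate P: E = 315.0 GPa, ρ = 3268 kg/m³
  candidate B: E = 112.0 GPa, ρ = 7300 kg/m³
  candidate R: E = 73.21 GPa, ρ = 2707 kg/m³
  candidate Y: E = 101.3 GPa, ρ = 4510 kg/m³
  candidate X: E = 109.3 GPa, ρ = 4540 kg/m³
  candidate P: M = 2.08×10⁻³
  candidate R: M = 1.55×10⁻³
  candidate X: M = 1.05×10⁻³
  candidate Y: M = 1.03×10⁻³
  candidate B: M = 0.660×10⁻³
Candidate P ranks first.

candidate P, M = 2.08×10⁻³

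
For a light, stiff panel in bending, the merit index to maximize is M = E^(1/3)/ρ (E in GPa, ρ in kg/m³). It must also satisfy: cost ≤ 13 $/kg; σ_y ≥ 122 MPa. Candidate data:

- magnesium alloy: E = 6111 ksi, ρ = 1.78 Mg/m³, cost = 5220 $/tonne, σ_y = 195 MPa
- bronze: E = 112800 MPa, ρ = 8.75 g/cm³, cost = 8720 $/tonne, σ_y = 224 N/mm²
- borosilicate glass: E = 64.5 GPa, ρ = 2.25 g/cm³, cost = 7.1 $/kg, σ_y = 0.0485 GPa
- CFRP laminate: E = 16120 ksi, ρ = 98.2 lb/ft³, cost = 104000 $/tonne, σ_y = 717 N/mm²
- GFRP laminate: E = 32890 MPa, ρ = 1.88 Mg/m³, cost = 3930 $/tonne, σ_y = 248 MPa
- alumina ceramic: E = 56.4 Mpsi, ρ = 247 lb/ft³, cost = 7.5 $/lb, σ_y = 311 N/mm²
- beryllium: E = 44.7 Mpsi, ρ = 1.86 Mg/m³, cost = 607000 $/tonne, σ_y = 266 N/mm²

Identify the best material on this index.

magnesium alloy

Screen on constraints: cost ≤ 13 $/kg; σ_y ≥ 122 MPa. Survivors: magnesium alloy, bronze, GFRP laminate.
After converting to SI:
  magnesium alloy: E = 42.13 GPa, ρ = 1780 kg/m³
  bronze: E = 112.8 GPa, ρ = 8750 kg/m³
  GFRP laminate: E = 32.89 GPa, ρ = 1880 kg/m³
  magnesium alloy: M = 1.95×10⁻³
  GFRP laminate: M = 1.70×10⁻³
  bronze: M = 0.552×10⁻³
The maximum is for magnesium alloy.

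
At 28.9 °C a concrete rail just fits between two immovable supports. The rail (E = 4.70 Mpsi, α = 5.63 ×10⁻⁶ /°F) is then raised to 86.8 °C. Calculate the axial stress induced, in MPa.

E = 4.70 Mpsi = 32.41 GPa.
α = 5.63×10⁻⁶/°F × 9/5 = 10.1×10⁻⁶/K.
ΔT = 57.90 K. Constrained thermal stress σ = E·α·ΔT = 32.41×10³ MPa × 10.1×10⁻⁶ × 57.90 = 19.0 MPa (compressive).

19.0 MPa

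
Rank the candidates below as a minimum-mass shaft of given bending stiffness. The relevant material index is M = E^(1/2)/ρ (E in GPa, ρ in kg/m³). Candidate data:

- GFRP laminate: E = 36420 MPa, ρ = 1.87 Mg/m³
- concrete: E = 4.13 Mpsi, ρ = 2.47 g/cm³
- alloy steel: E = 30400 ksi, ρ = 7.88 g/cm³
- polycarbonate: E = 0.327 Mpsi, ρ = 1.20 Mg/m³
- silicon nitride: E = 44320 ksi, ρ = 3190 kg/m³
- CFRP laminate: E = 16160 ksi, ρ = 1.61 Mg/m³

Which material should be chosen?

CFRP laminate

Convert each candidate to consistent units, then evaluate M:
  GFRP laminate: E = 36.42 GPa, ρ = 1870 kg/m³
  concrete: E = 28.48 GPa, ρ = 2470 kg/m³
  alloy steel: E = 209.6 GPa, ρ = 7880 kg/m³
  polycarbonate: E = 2.255 GPa, ρ = 1200 kg/m³
  silicon nitride: E = 305.6 GPa, ρ = 3190 kg/m³
  CFRP laminate: E = 111.4 GPa, ρ = 1610 kg/m³
  CFRP laminate: M = 6.56×10⁻³
  silicon nitride: M = 5.48×10⁻³
  GFRP laminate: M = 3.23×10⁻³
  concrete: M = 2.16×10⁻³
  alloy steel: M = 1.84×10⁻³
  polycarbonate: M = 1.25×10⁻³
CFRP laminate ranks first.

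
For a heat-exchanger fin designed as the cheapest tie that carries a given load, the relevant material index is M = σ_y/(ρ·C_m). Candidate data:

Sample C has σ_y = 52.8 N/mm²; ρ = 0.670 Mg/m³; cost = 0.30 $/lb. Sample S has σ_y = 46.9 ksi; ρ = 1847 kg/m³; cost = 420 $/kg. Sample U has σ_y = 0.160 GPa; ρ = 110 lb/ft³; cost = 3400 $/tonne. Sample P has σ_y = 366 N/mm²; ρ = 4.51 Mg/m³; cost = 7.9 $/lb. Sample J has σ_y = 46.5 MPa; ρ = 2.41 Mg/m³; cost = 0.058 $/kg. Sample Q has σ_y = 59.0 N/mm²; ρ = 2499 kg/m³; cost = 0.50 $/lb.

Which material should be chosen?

sample J

Convert each candidate to consistent units, then evaluate M:
  sample C: σ_y = 52.80 MPa, ρ = 670.0 kg/m³, cost = 0.6614 $/kg
  sample S: σ_y = 323.4 MPa, ρ = 1847 kg/m³, cost = 420.0 $/kg
  sample U: σ_y = 160.0 MPa, ρ = 1762 kg/m³, cost = 3.400 $/kg
  sample P: σ_y = 366.0 MPa, ρ = 4510 kg/m³, cost = 17.42 $/kg
  sample J: σ_y = 46.50 MPa, ρ = 2410 kg/m³, cost = 0.05800 $/kg
  sample Q: σ_y = 59.00 MPa, ρ = 2499 kg/m³, cost = 1.102 $/kg
  sample J: M = 333 kN·m per $
  sample C: M = 119 kN·m per $
  sample U: M = 26.7 kN·m per $
  sample Q: M = 21.4 kN·m per $
  sample P: M = 4.66 kN·m per $
  sample S: M = 0.417 kN·m per $
The maximum is for sample J.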